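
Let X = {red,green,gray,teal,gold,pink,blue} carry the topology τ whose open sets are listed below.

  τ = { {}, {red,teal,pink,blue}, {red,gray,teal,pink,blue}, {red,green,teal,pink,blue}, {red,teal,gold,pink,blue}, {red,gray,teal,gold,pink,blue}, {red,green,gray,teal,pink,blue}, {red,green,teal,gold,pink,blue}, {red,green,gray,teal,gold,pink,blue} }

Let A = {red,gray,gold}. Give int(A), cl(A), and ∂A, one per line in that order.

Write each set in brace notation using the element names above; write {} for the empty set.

interior: largest open inside A is {} (from {})
cl via duality: int({green,teal,pink,blue}) = {}, so X∖{} = {red,green,gray,teal,gold,pink,blue}
cl∖int = {red,green,gray,teal,gold,pink,blue}

int(A) = {}
cl(A)  = {red,green,gray,teal,gold,pink,blue}
∂A     = {red,green,gray,teal,gold,pink,blue}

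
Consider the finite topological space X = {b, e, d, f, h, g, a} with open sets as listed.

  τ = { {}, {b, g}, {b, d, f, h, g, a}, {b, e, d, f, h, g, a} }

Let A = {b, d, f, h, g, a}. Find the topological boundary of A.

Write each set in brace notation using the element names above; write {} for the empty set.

interior: largest open inside A is {b, d, f, h, g, a} (from {}, {b, g}, {b, d, f, h, g, a})
cl via duality: int({e}) = {}, so X∖{} = {b, e, d, f, h, g, a}
cl∖int = {e}

{e}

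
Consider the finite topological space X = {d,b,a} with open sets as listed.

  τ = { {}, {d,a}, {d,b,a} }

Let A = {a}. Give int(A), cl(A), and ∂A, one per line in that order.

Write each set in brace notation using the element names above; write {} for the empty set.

int(A) = {}
cl(A)  = {d,b,a}
∂A     = {d,b,a}

open subsets of A: {}; so int(A) = {}
closure: X∖int(X∖A) = X∖{} = {d,b,a}
∂A = {d,b,a} minus {} = {d,b,a}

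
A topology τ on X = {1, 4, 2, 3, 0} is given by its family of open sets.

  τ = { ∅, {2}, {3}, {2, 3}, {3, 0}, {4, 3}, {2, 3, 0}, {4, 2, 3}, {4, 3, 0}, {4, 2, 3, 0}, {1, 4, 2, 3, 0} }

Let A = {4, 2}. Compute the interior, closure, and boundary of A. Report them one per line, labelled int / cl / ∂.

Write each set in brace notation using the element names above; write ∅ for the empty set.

int(A) = {2}
cl(A)  = {1, 4, 2}
∂A     = {1, 4}

open subsets of A: ∅, {2}; so int(A) = {2}
closure: X∖int(X∖A) = X∖{3, 0} = {1, 4, 2}
∂A = {1, 4, 2} minus {2} = {1, 4}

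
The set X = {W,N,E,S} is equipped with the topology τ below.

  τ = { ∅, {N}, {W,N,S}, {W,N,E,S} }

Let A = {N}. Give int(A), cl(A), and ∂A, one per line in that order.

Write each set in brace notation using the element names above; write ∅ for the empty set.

int(A) = {N}
cl(A)  = {W,N,E,S}
∂A     = {W,E,S}

open subsets of A: ∅, {N}; so int(A) = {N}
closure: X∖int(X∖A) = X∖∅ = {W,N,E,S}
∂A = {W,N,E,S} minus {N} = {W,E,S}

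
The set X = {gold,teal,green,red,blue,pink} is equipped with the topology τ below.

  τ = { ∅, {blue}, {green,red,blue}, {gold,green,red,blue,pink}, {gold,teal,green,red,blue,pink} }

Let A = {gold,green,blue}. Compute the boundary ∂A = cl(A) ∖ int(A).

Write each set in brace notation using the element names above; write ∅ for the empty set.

interior: largest open inside A is {blue} (from ∅, {blue})
cl via duality: int({teal,red,pink}) = ∅, so X∖∅ = {gold,teal,green,red,blue,pink}
cl∖int = {gold,teal,green,red,pink}

{gold,teal,green,red,pink}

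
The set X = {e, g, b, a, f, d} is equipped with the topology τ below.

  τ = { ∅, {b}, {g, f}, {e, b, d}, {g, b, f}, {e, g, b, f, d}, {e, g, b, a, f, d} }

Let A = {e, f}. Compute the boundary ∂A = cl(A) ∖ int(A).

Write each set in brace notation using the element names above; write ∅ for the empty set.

{e, g, a, f, d}

open subsets of A: ∅; so int(A) = ∅
closure: X∖int(X∖A) = X∖{b} = {e, g, a, f, d}
∂A = {e, g, a, f, d} minus ∅ = {e, g, a, f, d}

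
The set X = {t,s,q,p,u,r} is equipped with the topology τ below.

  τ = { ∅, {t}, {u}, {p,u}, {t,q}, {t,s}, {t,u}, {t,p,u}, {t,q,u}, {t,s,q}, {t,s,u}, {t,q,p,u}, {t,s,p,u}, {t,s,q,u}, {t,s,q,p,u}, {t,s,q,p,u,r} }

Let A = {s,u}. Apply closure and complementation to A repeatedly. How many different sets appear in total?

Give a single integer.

closure: X∖int(X∖A) = X∖{t,q} = {s,p,u,r}
Let k=closure and c=complement:
  1. A     = {s,u}
  2. kA    = {s,p,u,r}
  3. cA    = {t,q,p,r}
  4. ckA   = {t,q}
  5. kcA   = {t,s,q,p,r}
  6. kckA  = {t,s,q,r}
  7. ckcA  = {u}
  8. ckckA = {p,u}
  9. kckcA = {p,u,r}
  10. ckckcA = {t,s,q}
— saturated at 10

10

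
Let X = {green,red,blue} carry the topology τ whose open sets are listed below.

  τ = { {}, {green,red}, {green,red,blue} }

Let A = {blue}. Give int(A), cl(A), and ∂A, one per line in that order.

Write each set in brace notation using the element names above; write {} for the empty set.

opens ⊆ A: {}; union → int = {}
complement {green,red}; its interior {green,red}; cl(A) = X∖{green,red} = {blue}
boundary = {blue} ∖ {} = {blue}

int(A) = {}
cl(A)  = {blue}
∂A     = {blue}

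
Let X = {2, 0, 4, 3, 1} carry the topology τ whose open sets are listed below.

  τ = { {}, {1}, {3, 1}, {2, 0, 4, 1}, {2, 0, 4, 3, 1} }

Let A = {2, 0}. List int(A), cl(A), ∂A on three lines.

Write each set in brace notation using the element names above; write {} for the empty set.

int(A) = {}
cl(A)  = {2, 0, 4}
∂A     = {2, 0, 4}

U open, U⊆A: {}. int(A) = ⋃ = {}
X∖A={4, 3, 1}, int(X∖A)={3, 1}, hence cl(A)={2, 0, 4}
∂A: remove int from cl → {2, 0, 4}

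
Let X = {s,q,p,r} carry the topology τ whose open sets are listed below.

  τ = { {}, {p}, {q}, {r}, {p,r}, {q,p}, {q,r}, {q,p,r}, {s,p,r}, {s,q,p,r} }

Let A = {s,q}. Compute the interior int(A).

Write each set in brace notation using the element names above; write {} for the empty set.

U open, U⊆A: {}, {q}. int(A) = ⋃ = {q}

{q}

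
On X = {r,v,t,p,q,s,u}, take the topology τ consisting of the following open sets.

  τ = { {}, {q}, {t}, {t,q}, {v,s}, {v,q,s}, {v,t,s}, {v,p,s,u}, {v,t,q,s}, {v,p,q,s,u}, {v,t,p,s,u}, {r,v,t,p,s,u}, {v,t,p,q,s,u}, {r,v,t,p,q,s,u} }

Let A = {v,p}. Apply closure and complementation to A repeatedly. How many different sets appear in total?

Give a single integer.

8

complement {r,t,q,s,u}; its interior {t,q}; cl(A) = X∖{t,q} = {r,v,p,s,u}
With k = closure, c = complement:
  1. A     = {v,p}
  2. kA    = {r,v,p,s,u}
  3. cA    = {r,t,q,s,u}
  4. ckA   = {t,q}
  5. kcA   = {r,v,t,p,q,s,u}
  6. kckA  = {r,t,q}
  7. ckcA  = {}
  8. ckckA = {v,p,s,u}
k, c of each give nothing new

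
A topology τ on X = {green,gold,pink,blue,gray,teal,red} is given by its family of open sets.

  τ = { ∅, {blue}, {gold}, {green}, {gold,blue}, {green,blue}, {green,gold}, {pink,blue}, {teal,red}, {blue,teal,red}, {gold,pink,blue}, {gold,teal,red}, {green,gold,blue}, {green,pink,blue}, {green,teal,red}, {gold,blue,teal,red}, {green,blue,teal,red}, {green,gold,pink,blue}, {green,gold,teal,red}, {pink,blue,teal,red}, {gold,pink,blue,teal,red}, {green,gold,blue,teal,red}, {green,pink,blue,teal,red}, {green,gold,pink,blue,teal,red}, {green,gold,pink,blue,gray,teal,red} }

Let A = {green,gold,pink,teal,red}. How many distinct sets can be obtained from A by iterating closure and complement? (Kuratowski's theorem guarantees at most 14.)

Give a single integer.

X∖A={blue,gray}, int(X∖A)={blue}, hence cl(A)={green,gold,pink,gray,teal,red}
Orbit (k=closure, c=complement):
  1. A     = {green,gold,pink,teal,red}
  2. kA    = {green,gold,pink,gray,teal,red}
  3. cA    = {blue,gray}
  4. ckA   = {blue}
  5. kcA   = {pink,blue,gray}
  6. ckcA  = {green,gold,teal,red}
  7. kckcA = {green,gold,gray,teal,red}
  8. ckckcA = {pink,blue}
(closed under both — stop)

8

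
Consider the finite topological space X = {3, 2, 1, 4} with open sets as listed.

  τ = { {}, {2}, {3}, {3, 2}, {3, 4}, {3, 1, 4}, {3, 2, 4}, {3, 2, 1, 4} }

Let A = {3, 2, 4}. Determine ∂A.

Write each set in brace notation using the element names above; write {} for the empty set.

U open, U⊆A: {}, {2}, {3}, {3, 4}, {3, 2}, {3, 2, 4}. int(A) = ⋃ = {3, 2, 4}
X∖A={1}, int(X∖A)={}, hence cl(A)={3, 2, 1, 4}
∂A: remove int from cl → {1}

{1}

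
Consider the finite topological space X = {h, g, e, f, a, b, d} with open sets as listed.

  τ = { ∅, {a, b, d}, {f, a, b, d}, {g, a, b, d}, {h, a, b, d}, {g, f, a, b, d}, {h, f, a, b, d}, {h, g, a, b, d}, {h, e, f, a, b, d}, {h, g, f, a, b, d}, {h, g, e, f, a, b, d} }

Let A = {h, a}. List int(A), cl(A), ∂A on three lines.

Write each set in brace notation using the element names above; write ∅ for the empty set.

U open, U⊆A: ∅. int(A) = ⋃ = ∅
X∖A={g, e, f, b, d}, int(X∖A)=∅, hence cl(A)={h, g, e, f, a, b, d}
∂A: remove int from cl → {h, g, e, f, a, b, d}

int(A) = ∅
cl(A)  = {h, g, e, f, a, b, d}
∂A     = {h, g, e, f, a, b, d}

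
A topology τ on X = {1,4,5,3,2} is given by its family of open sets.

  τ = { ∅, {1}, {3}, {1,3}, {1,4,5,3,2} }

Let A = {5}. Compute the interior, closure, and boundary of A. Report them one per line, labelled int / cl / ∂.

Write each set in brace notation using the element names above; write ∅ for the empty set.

open subsets of A: ∅; so int(A) = ∅
closure: X∖int(X∖A) = X∖{1,3} = {4,5,2}
∂A = {4,5,2} minus ∅ = {4,5,2}

int(A) = ∅
cl(A)  = {4,5,2}
∂A     = {4,5,2}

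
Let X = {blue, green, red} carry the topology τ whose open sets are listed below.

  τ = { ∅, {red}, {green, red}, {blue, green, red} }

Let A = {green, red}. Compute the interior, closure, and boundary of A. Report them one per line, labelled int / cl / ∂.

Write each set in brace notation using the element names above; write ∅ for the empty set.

opens ⊆ A: ∅, {red}, {green, red}; union → int = {green, red}
complement {blue}; its interior ∅; cl(A) = X∖∅ = {blue, green, red}
boundary = {blue, green, red} ∖ {green, red} = {blue}

int(A) = {green, red}
cl(A)  = {blue, green, red}
∂A     = {blue}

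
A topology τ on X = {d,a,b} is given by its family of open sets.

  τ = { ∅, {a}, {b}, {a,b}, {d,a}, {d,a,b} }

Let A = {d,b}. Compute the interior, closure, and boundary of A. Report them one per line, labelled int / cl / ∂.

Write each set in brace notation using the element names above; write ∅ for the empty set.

open subsets of A: ∅, {b}; so int(A) = {b}
closure: X∖int(X∖A) = X∖{a} = {d,b}
∂A = {d,b} minus {b} = {d}

int(A) = {b}
cl(A)  = {d,b}
∂A     = {d}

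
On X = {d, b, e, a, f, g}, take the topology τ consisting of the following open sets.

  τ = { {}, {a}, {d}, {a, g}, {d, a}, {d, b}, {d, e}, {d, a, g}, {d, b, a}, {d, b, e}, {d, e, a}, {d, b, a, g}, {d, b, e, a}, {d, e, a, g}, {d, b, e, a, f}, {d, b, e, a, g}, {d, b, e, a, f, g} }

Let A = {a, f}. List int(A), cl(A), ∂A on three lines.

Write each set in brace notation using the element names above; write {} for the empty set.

interior: largest open inside A is {a} (from {}, {a})
cl via duality: int({d, b, e, g}) = {d, b, e}, so X∖{d, b, e} = {a, f, g}
cl∖int = {f, g}

int(A) = {a}
cl(A)  = {a, f, g}
∂A     = {f, g}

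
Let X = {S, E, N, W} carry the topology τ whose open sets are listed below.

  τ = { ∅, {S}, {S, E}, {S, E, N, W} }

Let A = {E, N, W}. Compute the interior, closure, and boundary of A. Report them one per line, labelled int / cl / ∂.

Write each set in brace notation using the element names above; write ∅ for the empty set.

int(A) = ∅
cl(A)  = {E, N, W}
∂A     = {E, N, W}

open subsets of A: ∅; so int(A) = ∅
closure: X∖int(X∖A) = X∖{S} = {E, N, W}
∂A = {E, N, W} minus ∅ = {E, N, W}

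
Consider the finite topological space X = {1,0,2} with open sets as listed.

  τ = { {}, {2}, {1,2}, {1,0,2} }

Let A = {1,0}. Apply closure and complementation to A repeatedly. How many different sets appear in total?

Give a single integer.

4

X∖A={2}, int(X∖A)={2}, hence cl(A)={1,0}
Orbit (k=closure, c=complement):
  1. A     = {1,0}
  2. cA    = {2}
  3. kcA   = {1,0,2}
  4. ckcA  = {}
(closed under both — stop)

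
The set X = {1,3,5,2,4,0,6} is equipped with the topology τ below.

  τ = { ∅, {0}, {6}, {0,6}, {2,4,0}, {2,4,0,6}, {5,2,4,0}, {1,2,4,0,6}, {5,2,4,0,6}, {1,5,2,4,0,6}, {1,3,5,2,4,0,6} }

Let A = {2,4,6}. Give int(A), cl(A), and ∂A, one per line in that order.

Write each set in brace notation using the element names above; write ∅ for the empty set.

int(A) = {6}
cl(A)  = {1,3,5,2,4,6}
∂A     = {1,3,5,2,4}

opens ⊆ A: ∅, {6}; union → int = {6}
complement {1,3,5,0}; its interior {0}; cl(A) = X∖{0} = {1,3,5,2,4,6}
boundary = {1,3,5,2,4,6} ∖ {6} = {1,3,5,2,4}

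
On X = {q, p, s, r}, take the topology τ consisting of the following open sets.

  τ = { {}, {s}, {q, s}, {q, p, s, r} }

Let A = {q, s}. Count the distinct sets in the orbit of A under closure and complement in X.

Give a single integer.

closure: X∖int(X∖A) = X∖{} = {q, p, s, r}
Let k=closure and c=complement:
  1. A     = {q, s}
  2. kA    = {q, p, s, r}
  3. cA    = {p, r}
  4. ckA   = {}
— saturated at 4

4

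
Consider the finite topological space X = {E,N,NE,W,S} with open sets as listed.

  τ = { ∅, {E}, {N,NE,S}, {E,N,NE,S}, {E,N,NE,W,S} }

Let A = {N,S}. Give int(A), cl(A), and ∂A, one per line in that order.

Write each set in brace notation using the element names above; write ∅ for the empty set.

int(A) = ∅
cl(A)  = {N,NE,W,S}
∂A     = {N,NE,W,S}

interior: largest open inside A is ∅ (from ∅)
cl via duality: int({E,NE,W}) = {E}, so X∖{E} = {N,NE,W,S}
cl∖int = {N,NE,W,S}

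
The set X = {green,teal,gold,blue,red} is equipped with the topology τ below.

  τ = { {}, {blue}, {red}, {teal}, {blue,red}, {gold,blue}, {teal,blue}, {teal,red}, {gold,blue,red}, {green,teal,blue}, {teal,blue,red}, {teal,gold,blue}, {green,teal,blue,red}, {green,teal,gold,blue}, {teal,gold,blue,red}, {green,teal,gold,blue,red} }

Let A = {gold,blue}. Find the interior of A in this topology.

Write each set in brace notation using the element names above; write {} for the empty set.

open subsets of A: {}, {blue}, {gold,blue}; so int(A) = {gold,blue}

{gold,blue}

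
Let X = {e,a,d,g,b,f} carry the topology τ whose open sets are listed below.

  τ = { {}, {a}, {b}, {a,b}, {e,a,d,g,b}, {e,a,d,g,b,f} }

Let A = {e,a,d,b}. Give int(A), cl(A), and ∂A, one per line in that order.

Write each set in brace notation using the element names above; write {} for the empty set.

interior: largest open inside A is {a,b} (from {}, {b}, {a}, {a,b})
cl via duality: int({g,f}) = {}, so X∖{} = {e,a,d,g,b,f}
cl∖int = {e,d,g,f}

int(A) = {a,b}
cl(A)  = {e,a,d,g,b,f}
∂A     = {e,d,g,f}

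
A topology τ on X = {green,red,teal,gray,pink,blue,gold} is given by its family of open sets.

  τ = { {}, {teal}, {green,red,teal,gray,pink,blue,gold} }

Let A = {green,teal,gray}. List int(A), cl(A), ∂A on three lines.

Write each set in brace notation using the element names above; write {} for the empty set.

int(A) = {teal}
cl(A)  = {green,red,teal,gray,pink,blue,gold}
∂A     = {green,red,gray,pink,blue,gold}

U open, U⊆A: {}, {teal}. int(A) = ⋃ = {teal}
X∖A={red,pink,blue,gold}, int(X∖A)={}, hence cl(A)={green,red,teal,gray,pink,blue,gold}
∂A: remove int from cl → {green,red,gray,pink,blue,gold}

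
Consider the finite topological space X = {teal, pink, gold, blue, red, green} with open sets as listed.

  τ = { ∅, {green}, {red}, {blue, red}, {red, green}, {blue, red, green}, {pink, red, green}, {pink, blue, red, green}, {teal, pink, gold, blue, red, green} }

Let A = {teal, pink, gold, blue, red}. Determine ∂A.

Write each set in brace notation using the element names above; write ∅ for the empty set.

opens ⊆ A: ∅, {red}, {blue, red}; union → int = {blue, red}
complement {green}; its interior {green}; cl(A) = X∖{green} = {teal, pink, gold, blue, red}
boundary = {teal, pink, gold, blue, red} ∖ {blue, red} = {teal, pink, gold}

{teal, pink, gold}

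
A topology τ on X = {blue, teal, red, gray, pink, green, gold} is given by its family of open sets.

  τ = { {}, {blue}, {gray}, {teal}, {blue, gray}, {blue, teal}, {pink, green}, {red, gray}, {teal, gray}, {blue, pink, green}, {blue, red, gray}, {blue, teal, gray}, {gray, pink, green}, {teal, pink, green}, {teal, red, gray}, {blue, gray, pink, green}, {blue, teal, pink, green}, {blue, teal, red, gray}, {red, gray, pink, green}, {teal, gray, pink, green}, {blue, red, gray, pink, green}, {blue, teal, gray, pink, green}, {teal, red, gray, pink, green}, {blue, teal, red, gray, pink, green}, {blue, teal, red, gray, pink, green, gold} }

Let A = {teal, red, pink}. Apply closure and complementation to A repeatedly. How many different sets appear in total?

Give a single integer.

12

X∖A={blue, gray, green, gold}, int(X∖A)={blue, gray}, hence cl(A)={teal, red, pink, green, gold}
Orbit (k=closure, c=complement):
  1. A     = {teal, red, pink}
  2. kA    = {teal, red, pink, green, gold}
  3. cA    = {blue, gray, green, gold}
  4. ckA   = {blue, gray}
  5. kcA   = {blue, red, gray, pink, green, gold}
  6. kckA  = {blue, red, gray, gold}
  7. ckcA  = {teal}
  8. ckckA = {teal, pink, green}
  9. kckcA = {teal, gold}
  10. kckckA = {teal, pink, green, gold}
  11. ckckcA = {blue, red, gray, pink, green}
  12. ckckckA = {blue, red, gray}
(closed under both — stop)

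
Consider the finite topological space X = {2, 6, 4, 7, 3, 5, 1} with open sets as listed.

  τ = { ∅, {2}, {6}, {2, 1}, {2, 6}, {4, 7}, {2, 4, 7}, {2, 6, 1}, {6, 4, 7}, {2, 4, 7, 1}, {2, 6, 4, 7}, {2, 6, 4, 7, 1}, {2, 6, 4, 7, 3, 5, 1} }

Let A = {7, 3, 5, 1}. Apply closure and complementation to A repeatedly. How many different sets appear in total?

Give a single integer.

10

closure: X∖int(X∖A) = X∖{2, 6} = {4, 7, 3, 5, 1}
Let k=closure and c=complement:
  1. A     = {7, 3, 5, 1}
  2. kA    = {4, 7, 3, 5, 1}
  3. cA    = {2, 6, 4}
  4. ckA   = {2, 6}
  5. kcA   = {2, 6, 4, 7, 3, 5, 1}
  6. kckA  = {2, 6, 3, 5, 1}
  7. ckcA  = ∅
  8. ckckA = {4, 7}
  9. kckckA = {4, 7, 3, 5}
  10. ckckckA = {2, 6, 1}
— saturated at 10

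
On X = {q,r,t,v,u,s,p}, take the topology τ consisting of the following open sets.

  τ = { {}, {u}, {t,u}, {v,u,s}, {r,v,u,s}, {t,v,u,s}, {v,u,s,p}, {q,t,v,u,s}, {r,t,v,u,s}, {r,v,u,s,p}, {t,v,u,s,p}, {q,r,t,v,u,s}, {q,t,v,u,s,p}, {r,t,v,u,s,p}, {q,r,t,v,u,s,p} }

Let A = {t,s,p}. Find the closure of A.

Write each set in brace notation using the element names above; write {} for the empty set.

{q,r,t,v,s,p}

X∖A={q,r,v,u}, int(X∖A)={u}, hence cl(A)={q,r,t,v,s,p}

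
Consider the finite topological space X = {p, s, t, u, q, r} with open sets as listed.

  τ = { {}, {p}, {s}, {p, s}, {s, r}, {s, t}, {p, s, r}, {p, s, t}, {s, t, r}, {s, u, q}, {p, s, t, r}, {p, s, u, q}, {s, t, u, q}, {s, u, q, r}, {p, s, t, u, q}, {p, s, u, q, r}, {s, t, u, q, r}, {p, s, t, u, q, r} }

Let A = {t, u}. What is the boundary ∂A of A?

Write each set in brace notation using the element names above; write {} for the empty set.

interior: largest open inside A is {} (from {})
cl via duality: int({p, s, q, r}) = {p, s, r}, so X∖{p, s, r} = {t, u, q}
cl∖int = {t, u, q}

{t, u, q}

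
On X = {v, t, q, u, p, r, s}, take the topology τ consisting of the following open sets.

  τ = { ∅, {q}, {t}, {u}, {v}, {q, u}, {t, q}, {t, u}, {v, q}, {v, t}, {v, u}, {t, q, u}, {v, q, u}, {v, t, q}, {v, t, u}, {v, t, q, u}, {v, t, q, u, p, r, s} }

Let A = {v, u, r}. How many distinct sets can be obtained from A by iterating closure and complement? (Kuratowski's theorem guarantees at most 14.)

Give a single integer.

6

closure: X∖int(X∖A) = X∖{t, q} = {v, u, p, r, s}
Let k=closure and c=complement:
  1. A     = {v, u, r}
  2. kA    = {v, u, p, r, s}
  3. cA    = {t, q, p, s}
  4. ckA   = {t, q}
  5. kcA   = {t, q, p, r, s}
  6. ckcA  = {v, u}
— saturated at 6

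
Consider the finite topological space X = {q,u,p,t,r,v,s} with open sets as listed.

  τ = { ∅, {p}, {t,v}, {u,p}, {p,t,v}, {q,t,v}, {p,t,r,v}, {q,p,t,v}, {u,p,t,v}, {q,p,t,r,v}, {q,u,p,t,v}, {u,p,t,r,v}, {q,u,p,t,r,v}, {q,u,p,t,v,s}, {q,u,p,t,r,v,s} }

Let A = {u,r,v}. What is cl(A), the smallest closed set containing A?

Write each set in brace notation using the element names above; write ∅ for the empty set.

cl via duality: int({q,p,t,s}) = {p}, so X∖{p} = {q,u,t,r,v,s}

{q,u,t,r,v,s}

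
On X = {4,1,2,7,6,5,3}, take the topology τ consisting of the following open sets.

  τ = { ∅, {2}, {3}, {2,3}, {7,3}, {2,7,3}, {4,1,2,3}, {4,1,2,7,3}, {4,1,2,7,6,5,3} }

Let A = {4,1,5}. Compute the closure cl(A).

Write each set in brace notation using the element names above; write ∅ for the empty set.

{4,1,6,5}

cl via duality: int({2,7,6,3}) = {2,7,3}, so X∖{2,7,3} = {4,1,6,5}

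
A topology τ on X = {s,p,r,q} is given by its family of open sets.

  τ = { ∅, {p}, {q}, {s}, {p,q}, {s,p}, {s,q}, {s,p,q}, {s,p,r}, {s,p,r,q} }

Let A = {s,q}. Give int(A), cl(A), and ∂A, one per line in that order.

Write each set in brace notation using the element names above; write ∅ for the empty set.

int(A) = {s,q}
cl(A)  = {s,r,q}
∂A     = {r}

U open, U⊆A: ∅, {q}, {s}, {s,q}. int(A) = ⋃ = {s,q}
X∖A={p,r}, int(X∖A)={p}, hence cl(A)={s,r,q}
∂A: remove int from cl → {r}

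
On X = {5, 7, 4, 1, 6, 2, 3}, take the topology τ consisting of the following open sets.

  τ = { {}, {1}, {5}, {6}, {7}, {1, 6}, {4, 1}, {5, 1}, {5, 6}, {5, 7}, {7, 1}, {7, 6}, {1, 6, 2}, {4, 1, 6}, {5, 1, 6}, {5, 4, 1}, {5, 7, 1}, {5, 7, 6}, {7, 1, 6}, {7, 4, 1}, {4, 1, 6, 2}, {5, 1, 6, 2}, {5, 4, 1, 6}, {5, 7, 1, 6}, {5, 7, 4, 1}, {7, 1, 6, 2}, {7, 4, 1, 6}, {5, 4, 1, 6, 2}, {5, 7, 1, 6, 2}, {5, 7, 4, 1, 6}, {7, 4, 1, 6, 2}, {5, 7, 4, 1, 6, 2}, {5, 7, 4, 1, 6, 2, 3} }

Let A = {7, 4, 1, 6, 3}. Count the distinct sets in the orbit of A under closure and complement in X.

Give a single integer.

complement {5, 2}; its interior {5}; cl(A) = X∖{5} = {7, 4, 1, 6, 2, 3}
With k = closure, c = complement:
  1. A     = {7, 4, 1, 6, 3}
  2. kA    = {7, 4, 1, 6, 2, 3}
  3. cA    = {5, 2}
  4. ckA   = {5}
  5. kcA   = {5, 2, 3}
  6. kckA  = {5, 3}
  7. ckcA  = {7, 4, 1, 6}
  8. ckckA = {7, 4, 1, 6, 2}
k, c of each give nothing new

8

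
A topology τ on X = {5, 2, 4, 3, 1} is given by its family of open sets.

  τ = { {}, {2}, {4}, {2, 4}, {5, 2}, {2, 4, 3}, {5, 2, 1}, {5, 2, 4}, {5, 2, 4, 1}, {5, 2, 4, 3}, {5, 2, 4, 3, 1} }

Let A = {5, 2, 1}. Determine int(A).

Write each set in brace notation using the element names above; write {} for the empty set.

open subsets of A: {}, {2}, {5, 2}, {5, 2, 1}; so int(A) = {5, 2, 1}

{5, 2, 1}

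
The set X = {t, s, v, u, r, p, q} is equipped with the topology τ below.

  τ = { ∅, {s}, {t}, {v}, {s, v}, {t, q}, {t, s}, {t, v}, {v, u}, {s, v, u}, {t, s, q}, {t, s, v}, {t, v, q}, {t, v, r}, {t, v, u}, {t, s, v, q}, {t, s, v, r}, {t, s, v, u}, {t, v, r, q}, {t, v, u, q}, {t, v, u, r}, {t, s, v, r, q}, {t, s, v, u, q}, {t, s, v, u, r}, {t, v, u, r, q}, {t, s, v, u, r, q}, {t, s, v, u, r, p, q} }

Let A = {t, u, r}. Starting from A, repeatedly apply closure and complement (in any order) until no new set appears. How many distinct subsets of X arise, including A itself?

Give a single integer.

complement {s, v, p, q}; its interior {s, v}; cl(A) = X∖{s, v} = {t, u, r, p, q}
With k = closure, c = complement:
  1. A     = {t, u, r}
  2. kA    = {t, u, r, p, q}
  3. cA    = {s, v, p, q}
  4. ckA   = {s, v}
  5. kcA   = {s, v, u, r, p, q}
  6. kckA  = {s, v, u, r, p}
  7. ckcA  = {t}
  8. ckckA = {t, q}
  9. kckcA = {t, r, p, q}
  10. ckckcA = {s, v, u}
k, c of each give nothing new

10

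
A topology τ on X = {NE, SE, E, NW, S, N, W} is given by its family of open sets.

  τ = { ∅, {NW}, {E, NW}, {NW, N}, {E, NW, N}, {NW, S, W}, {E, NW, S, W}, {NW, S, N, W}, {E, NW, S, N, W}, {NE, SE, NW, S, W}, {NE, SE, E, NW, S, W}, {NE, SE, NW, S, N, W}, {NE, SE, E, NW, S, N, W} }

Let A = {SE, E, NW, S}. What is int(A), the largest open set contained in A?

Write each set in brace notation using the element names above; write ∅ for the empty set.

{E, NW}

U open, U⊆A: ∅, {NW}, {E, NW}. int(A) = ⋃ = {E, NW}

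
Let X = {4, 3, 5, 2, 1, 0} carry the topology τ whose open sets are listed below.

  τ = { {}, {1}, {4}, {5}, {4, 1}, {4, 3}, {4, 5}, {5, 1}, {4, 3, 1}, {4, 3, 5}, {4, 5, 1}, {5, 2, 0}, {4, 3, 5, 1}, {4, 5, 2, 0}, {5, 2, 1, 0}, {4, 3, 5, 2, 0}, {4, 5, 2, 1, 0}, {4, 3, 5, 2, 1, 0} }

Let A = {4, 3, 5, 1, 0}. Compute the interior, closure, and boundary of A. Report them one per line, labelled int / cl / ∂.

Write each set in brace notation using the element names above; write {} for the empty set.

int(A) = {4, 3, 5, 1}
cl(A)  = {4, 3, 5, 2, 1, 0}
∂A     = {2, 0}

open subsets of A: {}, {1}, {4}, {5}, {4, 3}, {5, 1}, {4, 1}, {4, 5}, {4, 3, 5}, {4, 5, 1}, {4, 3, 1}, {4, 3, 5, 1}; so int(A) = {4, 3, 5, 1}
closure: X∖int(X∖A) = X∖{} = {4, 3, 5, 2, 1, 0}
∂A = {4, 3, 5, 2, 1, 0} minus {4, 3, 5, 1} = {2, 0}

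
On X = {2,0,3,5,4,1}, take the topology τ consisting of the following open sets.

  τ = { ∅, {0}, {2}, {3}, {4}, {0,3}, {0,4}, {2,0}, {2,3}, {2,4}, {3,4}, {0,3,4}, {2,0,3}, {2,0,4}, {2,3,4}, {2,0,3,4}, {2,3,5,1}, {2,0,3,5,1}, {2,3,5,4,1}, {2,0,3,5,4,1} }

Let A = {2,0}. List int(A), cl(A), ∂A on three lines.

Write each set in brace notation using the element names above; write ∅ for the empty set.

int(A) = {2,0}
cl(A)  = {2,0,5,1}
∂A     = {5,1}

opens ⊆ A: ∅, {0}, {2}, {2,0}; union → int = {2,0}
complement {3,5,4,1}; its interior {3,4}; cl(A) = X∖{3,4} = {2,0,5,1}
boundary = {2,0,5,1} ∖ {2,0} = {5,1}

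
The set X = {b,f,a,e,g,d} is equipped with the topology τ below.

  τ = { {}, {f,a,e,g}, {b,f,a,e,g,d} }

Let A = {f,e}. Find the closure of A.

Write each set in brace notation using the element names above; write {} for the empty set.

closure: X∖int(X∖A) = X∖{} = {b,f,a,e,g,d}

{b,f,a,e,g,d}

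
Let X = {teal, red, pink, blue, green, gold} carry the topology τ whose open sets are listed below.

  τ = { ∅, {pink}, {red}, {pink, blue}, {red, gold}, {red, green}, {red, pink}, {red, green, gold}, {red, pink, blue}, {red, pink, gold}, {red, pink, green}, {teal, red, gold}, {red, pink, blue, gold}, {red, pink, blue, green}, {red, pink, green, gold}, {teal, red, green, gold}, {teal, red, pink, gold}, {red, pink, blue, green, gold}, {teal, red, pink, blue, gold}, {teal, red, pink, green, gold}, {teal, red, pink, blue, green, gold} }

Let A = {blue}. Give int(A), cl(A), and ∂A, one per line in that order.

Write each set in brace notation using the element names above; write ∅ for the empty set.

int(A) = ∅
cl(A)  = {blue}
∂A     = {blue}

U open, U⊆A: ∅. int(A) = ⋃ = ∅
X∖A={teal, red, pink, green, gold}, int(X∖A)={teal, red, pink, green, gold}, hence cl(A)={blue}
∂A: remove int from cl → {blue}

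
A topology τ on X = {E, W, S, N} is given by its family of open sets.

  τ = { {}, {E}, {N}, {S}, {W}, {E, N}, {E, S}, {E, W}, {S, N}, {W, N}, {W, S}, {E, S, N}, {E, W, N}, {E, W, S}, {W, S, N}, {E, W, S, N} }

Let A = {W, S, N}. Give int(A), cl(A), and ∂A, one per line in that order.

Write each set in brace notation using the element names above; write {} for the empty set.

int(A) = {W, S, N}
cl(A)  = {W, S, N}
∂A     = {}

opens ⊆ A: {}, {N}, {S}, {W}, {S, N}, {W, N}, {W, S}, {W, S, N}; union → int = {W, S, N}
complement {E}; its interior {E}; cl(A) = X∖{E} = {W, S, N}
boundary = {W, S, N} ∖ {W, S, N} = {}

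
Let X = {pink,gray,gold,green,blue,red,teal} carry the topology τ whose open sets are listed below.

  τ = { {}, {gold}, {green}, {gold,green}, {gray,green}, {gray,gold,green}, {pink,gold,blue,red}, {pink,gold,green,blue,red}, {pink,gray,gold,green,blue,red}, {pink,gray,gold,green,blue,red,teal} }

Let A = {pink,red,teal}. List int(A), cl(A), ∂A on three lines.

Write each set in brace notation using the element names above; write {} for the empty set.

opens ⊆ A: {}; union → int = {}
complement {gray,gold,green,blue}; its interior {gray,gold,green}; cl(A) = X∖{gray,gold,green} = {pink,blue,red,teal}
boundary = {pink,blue,red,teal} ∖ {} = {pink,blue,red,teal}

int(A) = {}
cl(A)  = {pink,blue,red,teal}
∂A     = {pink,blue,red,teal}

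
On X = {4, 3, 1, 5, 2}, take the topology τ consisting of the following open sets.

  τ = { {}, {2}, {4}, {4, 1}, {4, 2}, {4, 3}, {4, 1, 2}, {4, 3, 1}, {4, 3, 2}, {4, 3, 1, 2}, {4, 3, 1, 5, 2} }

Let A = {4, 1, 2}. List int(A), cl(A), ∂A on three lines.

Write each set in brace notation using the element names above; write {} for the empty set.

int(A) = {4, 1, 2}
cl(A)  = {4, 3, 1, 5, 2}
∂A     = {3, 5}

opens ⊆ A: {}, {4}, {2}, {4, 2}, {4, 1}, {4, 1, 2}; union → int = {4, 1, 2}
complement {3, 5}; its interior {}; cl(A) = X∖{} = {4, 3, 1, 5, 2}
boundary = {4, 3, 1, 5, 2} ∖ {4, 1, 2} = {3, 5}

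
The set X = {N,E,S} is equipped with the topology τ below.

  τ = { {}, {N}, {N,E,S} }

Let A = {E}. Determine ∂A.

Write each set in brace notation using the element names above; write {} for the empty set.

U open, U⊆A: {}. int(A) = ⋃ = {}
X∖A={N,S}, int(X∖A)={N}, hence cl(A)={E,S}
∂A: remove int from cl → {E,S}

{E,S}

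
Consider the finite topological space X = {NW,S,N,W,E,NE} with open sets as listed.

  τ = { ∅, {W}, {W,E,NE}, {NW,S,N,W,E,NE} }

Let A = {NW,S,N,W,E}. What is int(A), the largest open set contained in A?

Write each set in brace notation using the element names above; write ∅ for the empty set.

open subsets of A: ∅, {W}; so int(A) = {W}

{W}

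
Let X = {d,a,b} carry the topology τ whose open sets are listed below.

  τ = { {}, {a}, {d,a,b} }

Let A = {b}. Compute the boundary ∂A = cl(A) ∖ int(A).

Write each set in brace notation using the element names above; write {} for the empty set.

open subsets of A: {}; so int(A) = {}
closure: X∖int(X∖A) = X∖{a} = {d,b}
∂A = {d,b} minus {} = {d,b}

{d,b}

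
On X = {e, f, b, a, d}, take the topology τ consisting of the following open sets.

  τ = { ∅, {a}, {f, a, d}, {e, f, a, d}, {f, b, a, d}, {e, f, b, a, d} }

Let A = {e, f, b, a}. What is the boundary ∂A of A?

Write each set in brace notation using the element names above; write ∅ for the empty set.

interior: largest open inside A is {a} (from ∅, {a})
cl via duality: int({d}) = ∅, so X∖∅ = {e, f, b, a, d}
cl∖int = {e, f, b, d}

{e, f, b, d}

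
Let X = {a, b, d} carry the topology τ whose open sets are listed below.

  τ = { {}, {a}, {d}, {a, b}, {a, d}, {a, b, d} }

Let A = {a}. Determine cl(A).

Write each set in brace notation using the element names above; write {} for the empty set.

complement {b, d}; its interior {d}; cl(A) = X∖{d} = {a, b}

{a, b}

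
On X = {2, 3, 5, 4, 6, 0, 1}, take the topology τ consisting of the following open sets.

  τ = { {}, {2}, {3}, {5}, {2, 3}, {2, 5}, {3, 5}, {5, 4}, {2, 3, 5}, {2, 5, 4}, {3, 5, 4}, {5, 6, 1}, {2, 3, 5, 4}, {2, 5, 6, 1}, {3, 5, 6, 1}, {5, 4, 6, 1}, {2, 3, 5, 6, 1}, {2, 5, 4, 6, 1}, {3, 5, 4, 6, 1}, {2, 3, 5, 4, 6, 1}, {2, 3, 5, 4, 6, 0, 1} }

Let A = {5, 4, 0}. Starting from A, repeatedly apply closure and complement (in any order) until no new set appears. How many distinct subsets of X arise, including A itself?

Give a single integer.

closure: X∖int(X∖A) = X∖{2, 3} = {5, 4, 6, 0, 1}
Let k=closure and c=complement:
  1. A     = {5, 4, 0}
  2. kA    = {5, 4, 6, 0, 1}
  3. cA    = {2, 3, 6, 1}
  4. ckA   = {2, 3}
  5. kcA   = {2, 3, 6, 0, 1}
  6. kckA  = {2, 3, 0}
  7. ckcA  = {5, 4}
  8. ckckA = {5, 4, 6, 1}
— saturated at 8

8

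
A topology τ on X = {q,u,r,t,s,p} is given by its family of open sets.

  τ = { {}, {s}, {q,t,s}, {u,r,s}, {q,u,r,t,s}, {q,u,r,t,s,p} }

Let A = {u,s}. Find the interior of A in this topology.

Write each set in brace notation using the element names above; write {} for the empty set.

{s}

open subsets of A: {}, {s}; so int(A) = {s}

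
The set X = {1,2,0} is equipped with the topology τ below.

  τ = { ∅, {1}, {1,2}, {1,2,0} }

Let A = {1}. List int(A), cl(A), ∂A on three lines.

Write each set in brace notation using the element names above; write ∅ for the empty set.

U open, U⊆A: ∅, {1}. int(A) = ⋃ = {1}
X∖A={2,0}, int(X∖A)=∅, hence cl(A)={1,2,0}
∂A: remove int from cl → {2,0}

int(A) = {1}
cl(A)  = {1,2,0}
∂A     = {2,0}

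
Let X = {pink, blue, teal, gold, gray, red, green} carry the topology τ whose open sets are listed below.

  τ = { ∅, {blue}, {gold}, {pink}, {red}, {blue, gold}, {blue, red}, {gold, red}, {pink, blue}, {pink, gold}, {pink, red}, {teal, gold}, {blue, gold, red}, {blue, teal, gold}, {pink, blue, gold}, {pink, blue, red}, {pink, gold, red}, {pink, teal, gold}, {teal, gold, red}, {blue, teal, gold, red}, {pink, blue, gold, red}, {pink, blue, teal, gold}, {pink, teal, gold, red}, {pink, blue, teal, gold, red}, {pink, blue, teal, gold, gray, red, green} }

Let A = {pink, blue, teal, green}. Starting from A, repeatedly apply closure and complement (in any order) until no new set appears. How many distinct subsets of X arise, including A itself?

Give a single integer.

X∖A={gold, gray, red}, int(X∖A)={gold, red}, hence cl(A)={pink, blue, teal, gray, green}
Orbit (k=closure, c=complement):
  1. A     = {pink, blue, teal, green}
  2. kA    = {pink, blue, teal, gray, green}
  3. cA    = {gold, gray, red}
  4. ckA   = {gold, red}
  5. kcA   = {teal, gold, gray, red, green}
  6. ckcA  = {pink, blue}
  7. kckcA = {pink, blue, gray, green}
  8. ckckcA = {teal, gold, red}
(closed under both — stop)

8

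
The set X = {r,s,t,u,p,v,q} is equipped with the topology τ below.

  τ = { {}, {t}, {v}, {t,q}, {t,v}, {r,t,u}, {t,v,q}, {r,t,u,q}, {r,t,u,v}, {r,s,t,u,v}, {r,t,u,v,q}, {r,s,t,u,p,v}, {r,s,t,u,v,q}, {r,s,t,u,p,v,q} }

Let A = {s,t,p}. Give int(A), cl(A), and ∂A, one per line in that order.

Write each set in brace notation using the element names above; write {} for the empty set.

opens ⊆ A: {}, {t}; union → int = {t}
complement {r,u,v,q}; its interior {v}; cl(A) = X∖{v} = {r,s,t,u,p,q}
boundary = {r,s,t,u,p,q} ∖ {t} = {r,s,u,p,q}

int(A) = {t}
cl(A)  = {r,s,t,u,p,q}
∂A     = {r,s,u,p,q}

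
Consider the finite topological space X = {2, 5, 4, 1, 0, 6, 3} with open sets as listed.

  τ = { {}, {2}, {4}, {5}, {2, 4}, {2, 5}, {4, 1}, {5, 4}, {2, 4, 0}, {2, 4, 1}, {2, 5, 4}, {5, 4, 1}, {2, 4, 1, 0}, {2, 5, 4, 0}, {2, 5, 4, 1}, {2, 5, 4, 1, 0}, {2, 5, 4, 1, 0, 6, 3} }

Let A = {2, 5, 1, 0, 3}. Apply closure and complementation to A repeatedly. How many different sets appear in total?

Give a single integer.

8

X∖A={4, 6}, int(X∖A)={4}, hence cl(A)={2, 5, 1, 0, 6, 3}
Orbit (k=closure, c=complement):
  1. A     = {2, 5, 1, 0, 3}
  2. kA    = {2, 5, 1, 0, 6, 3}
  3. cA    = {4, 6}
  4. ckA   = {4}
  5. kcA   = {4, 1, 0, 6, 3}
  6. ckcA  = {2, 5}
  7. kckcA = {2, 5, 0, 6, 3}
  8. ckckcA = {4, 1}
(closed under both — stop)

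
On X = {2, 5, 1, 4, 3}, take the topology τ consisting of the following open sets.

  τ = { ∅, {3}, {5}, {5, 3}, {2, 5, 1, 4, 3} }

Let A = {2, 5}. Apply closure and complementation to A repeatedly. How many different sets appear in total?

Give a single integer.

closure: X∖int(X∖A) = X∖{3} = {2, 5, 1, 4}
Let k=closure and c=complement:
  1. A     = {2, 5}
  2. kA    = {2, 5, 1, 4}
  3. cA    = {1, 4, 3}
  4. ckA   = {3}
  5. kcA   = {2, 1, 4, 3}
  6. ckcA  = {5}
— saturated at 6

6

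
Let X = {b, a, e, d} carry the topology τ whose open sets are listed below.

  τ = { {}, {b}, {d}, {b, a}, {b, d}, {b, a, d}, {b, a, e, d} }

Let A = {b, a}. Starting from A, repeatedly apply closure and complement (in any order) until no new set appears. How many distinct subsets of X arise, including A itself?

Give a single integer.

4

closure: X∖int(X∖A) = X∖{d} = {b, a, e}
Let k=closure and c=complement:
  1. A     = {b, a}
  2. kA    = {b, a, e}
  3. cA    = {e, d}
  4. ckA   = {d}
— saturated at 4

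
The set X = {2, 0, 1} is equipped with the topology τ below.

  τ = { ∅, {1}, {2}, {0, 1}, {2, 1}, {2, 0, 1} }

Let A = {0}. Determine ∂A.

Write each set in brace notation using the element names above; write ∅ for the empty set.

{0}

U open, U⊆A: ∅. int(A) = ⋃ = ∅
X∖A={2, 1}, int(X∖A)={2, 1}, hence cl(A)={0}
∂A: remove int from cl → {0}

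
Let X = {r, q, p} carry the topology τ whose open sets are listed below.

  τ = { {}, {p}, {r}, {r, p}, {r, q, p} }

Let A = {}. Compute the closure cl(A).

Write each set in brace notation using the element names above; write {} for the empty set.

complement {r, q, p}; its interior {r, q, p}; cl(A) = X∖{r, q, p} = {}

{}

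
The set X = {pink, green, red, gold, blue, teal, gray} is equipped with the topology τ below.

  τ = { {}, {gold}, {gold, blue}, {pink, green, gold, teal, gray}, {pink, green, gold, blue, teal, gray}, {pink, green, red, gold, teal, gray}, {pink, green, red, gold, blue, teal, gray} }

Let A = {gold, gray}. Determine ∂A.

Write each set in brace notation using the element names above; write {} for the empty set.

{pink, green, red, blue, teal, gray}

opens ⊆ A: {}, {gold}; union → int = {gold}
complement {pink, green, red, blue, teal}; its interior {}; cl(A) = X∖{} = {pink, green, red, gold, blue, teal, gray}
boundary = {pink, green, red, gold, blue, teal, gray} ∖ {gold} = {pink, green, red, blue, teal, gray}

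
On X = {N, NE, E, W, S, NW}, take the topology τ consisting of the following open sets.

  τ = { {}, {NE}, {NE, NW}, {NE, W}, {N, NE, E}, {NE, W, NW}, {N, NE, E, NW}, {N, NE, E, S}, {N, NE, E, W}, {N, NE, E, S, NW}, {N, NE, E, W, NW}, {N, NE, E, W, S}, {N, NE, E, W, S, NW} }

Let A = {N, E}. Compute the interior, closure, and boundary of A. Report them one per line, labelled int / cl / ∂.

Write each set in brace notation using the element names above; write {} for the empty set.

int(A) = {}
cl(A)  = {N, E, S}
∂A     = {N, E, S}

U open, U⊆A: {}. int(A) = ⋃ = {}
X∖A={NE, W, S, NW}, int(X∖A)={NE, W, NW}, hence cl(A)={N, E, S}
∂A: remove int from cl → {N, E, S}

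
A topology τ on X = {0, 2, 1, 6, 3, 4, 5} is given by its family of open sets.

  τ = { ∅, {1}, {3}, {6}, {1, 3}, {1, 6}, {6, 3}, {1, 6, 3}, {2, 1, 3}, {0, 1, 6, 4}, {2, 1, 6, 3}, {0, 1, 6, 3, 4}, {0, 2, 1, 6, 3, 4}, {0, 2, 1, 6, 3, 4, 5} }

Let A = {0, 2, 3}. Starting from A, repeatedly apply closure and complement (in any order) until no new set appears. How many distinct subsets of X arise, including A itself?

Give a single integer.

8

complement {1, 6, 4, 5}; its interior {1, 6}; cl(A) = X∖{1, 6} = {0, 2, 3, 4, 5}
With k = closure, c = complement:
  1. A     = {0, 2, 3}
  2. kA    = {0, 2, 3, 4, 5}
  3. cA    = {1, 6, 4, 5}
  4. ckA   = {1, 6}
  5. kcA   = {0, 2, 1, 6, 4, 5}
  6. ckcA  = {3}
  7. kckcA = {2, 3, 5}
  8. ckckcA = {0, 1, 6, 4}
k, c of each give nothing new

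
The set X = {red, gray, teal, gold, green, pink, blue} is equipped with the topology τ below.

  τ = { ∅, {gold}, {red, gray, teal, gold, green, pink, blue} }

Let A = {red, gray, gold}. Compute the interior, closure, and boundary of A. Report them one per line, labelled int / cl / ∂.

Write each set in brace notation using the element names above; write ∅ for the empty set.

U open, U⊆A: ∅, {gold}. int(A) = ⋃ = {gold}
X∖A={teal, green, pink, blue}, int(X∖A)=∅, hence cl(A)={red, gray, teal, gold, green, pink, blue}
∂A: remove int from cl → {red, gray, teal, green, pink, blue}

int(A) = {gold}
cl(A)  = {red, gray, teal, gold, green, pink, blue}
∂A     = {red, gray, teal, green, pink, blue}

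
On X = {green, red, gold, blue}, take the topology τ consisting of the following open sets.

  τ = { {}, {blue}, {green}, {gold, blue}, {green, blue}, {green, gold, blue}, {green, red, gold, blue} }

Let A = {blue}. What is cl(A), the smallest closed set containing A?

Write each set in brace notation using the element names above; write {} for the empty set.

{red, gold, blue}

cl via duality: int({green, red, gold}) = {green}, so X∖{green} = {red, gold, blue}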